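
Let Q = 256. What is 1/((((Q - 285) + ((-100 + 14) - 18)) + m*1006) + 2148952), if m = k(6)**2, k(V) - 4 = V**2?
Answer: 1/3758419 ≈ 2.6607e-7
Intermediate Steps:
k(V) = 4 + V**2
m = 1600 (m = (4 + 6**2)**2 = (4 + 36)**2 = 40**2 = 1600)
1/((((Q - 285) + ((-100 + 14) - 18)) + m*1006) + 2148952) = 1/((((256 - 285) + ((-100 + 14) - 18)) + 1600*1006) + 2148952) = 1/(((-29 + (-86 - 18)) + 1609600) + 2148952) = 1/(((-29 - 104) + 1609600) + 2148952) = 1/((-133 + 1609600) + 2148952) = 1/(1609467 + 2148952) = 1/3758419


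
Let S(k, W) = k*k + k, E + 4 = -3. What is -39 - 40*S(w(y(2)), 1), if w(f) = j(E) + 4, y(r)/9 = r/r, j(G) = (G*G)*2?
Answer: -420279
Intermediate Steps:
E = -7 (E = -4 - 3 = -7)
j(G) = 2*G² (j(G) = G²*2 = 2*G²)
y(r) = 9 (y(r) = 9*(r/r) = 9*1 = 9)
w(f) = 102 (w(f) = 2*(-7)² + 4 = 2*49 + 4 = 98 + 4 = 102)
S(k, W) = k + k² (S(k, W) = k² + k = k + k²)
-39 - 40*S(w(y(2)), 1) = -39 - 4080*(1 + 102) = -39 - 4080*103 = -39 - 40*10506 = -39 - 420240 = -420279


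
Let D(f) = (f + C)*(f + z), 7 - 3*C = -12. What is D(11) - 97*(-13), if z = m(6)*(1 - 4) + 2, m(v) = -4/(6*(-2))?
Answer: 1469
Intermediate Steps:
m(v) = ⅓ (m(v) = -4/(-12) = -4*(-1/12) = ⅓)
C = 19/3 (C = 7/3 - ⅓*(-12) = 7/3 + 4 = 19/3 ≈ 6.3333)
z = 1 (z = (1 - 4)/3 + 2 = (⅓)*(-3) + 2 = -1 + 2 = 1)
D(f) = (1 + f)*(19/3 + f) (D(f) = (f + 19/3)*(f + 1) = (19/3 + f)*(1 + f) = (1 + f)*(19/3 + f))
D(11) - 97*(-13) = (19/3 + 11² + (22/3)*11) - 97*(-13) = (19/3 + 121 + 242/3) + 1261 = 208 + 1261 = 1469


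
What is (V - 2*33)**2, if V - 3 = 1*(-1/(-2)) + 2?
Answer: 14641/4 ≈ 3660.3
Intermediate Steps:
V = 11/2 (V = 3 + (1*(-1/(-2)) + 2) = 3 + (1*(-1*(-1/2)) + 2) = 3 + (1*(1/2) + 2) = 3 + (1/2 + 2) = 3 + 5/2 = 11/2 ≈ 5.5000)
(V - 2*33)**2 = (11/2 - 2*33)**2 = (11/2 - 66)**2 = (-121/2)**2 = 14641/4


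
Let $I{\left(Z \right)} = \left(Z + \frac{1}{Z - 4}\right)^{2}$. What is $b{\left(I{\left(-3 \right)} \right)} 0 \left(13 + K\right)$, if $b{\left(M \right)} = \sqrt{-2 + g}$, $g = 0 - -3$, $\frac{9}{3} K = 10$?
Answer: $0$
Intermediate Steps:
$I{\left(Z \right)} = \left(Z + \frac{1}{-4 + Z}\right)^{2}$
$K = \frac{10}{3}$ ($K = \frac{1}{3} \cdot 10 = \frac{10}{3} \approx 3.3333$)
$g = 3$ ($g = 0 + 3 = 3$)
$b{\left(M \right)} = 1$ ($b{\left(M \right)} = \sqrt{-2 + 3} = \sqrt{1} = 1$)
$b{\left(I{\left(-3 \right)} \right)} 0 \left(13 + K\right) = 1 \cdot 0 \left(13 + \frac{10}{3}\right) = 0 \cdot \frac{49}{3} = 0$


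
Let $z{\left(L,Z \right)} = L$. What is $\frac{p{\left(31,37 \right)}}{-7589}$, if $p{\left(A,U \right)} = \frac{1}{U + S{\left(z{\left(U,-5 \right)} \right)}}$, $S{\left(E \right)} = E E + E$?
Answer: $- \frac{1}{10950927} \approx -9.1316 \cdot 10^{-8}$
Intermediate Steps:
$S{\left(E \right)} = E + E^{2}$ ($S{\left(E \right)} = E^{2} + E = E + E^{2}$)
$p{\left(A,U \right)} = \frac{1}{U + U \left(1 + U\right)}$
$\frac{p{\left(31,37 \right)}}{-7589} = \frac{\frac{1}{37} \frac{1}{2 + 37}}{-7589} = \frac{1}{37 \cdot 39} \left(- \frac{1}{7589}\right) = \frac{1}{37} \cdot \frac{1}{39} \left(- \frac{1}{7589}\right) = \frac{1}{1443} \left(- \frac{1}{7589}\right) = - \frac{1}{10950927}$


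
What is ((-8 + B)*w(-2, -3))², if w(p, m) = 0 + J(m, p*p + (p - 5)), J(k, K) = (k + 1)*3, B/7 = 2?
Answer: 1296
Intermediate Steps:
B = 14 (B = 7*2 = 14)
J(k, K) = 3 + 3*k (J(k, K) = (1 + k)*3 = 3 + 3*k)
w(p, m) = 3 + 3*m (w(p, m) = 0 + (3 + 3*m) = 3 + 3*m)
((-8 + B)*w(-2, -3))² = ((-8 + 14)*(3 + 3*(-3)))² = (6*(3 - 9))² = (6*(-6))² = (-36)² = 1296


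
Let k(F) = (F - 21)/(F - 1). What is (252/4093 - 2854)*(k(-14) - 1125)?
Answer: 39342180560/12279 ≈ 3.2040e+6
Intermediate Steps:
k(F) = (-21 + F)/(-1 + F)
(252/4093 - 2854)*(k(-14) - 1125) = (252/4093 - 2854)*((-21 - 14)/(-1 - 14) - 1125) = (252*(1/4093) - 2854)*(-35/(-15) - 1125) = (252/4093 - 2854)*(-1/15*(-35) - 1125) = -11681170*(7/3 - 1125)/4093 = -11681170/4093*(-3368/3) = 39342180560/12279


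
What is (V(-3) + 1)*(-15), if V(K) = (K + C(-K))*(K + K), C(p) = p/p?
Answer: -195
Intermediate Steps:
C(p) = 1
V(K) = 2*K*(1 + K) (V(K) = (K + 1)*(K + K) = (1 + K)*(2*K) = 2*K*(1 + K))
(V(-3) + 1)*(-15) = (2*(-3)*(1 - 3) + 1)*(-15) = (2*(-3)*(-2) + 1)*(-15) = (12 + 1)*(-15) = 13*(-15) = -195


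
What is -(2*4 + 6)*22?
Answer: -308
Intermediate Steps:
-(2*4 + 6)*22 = -(8 + 6)*22 = -1*14*22 = -14*22 = -308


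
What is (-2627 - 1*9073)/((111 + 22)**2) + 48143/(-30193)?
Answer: -1204859627/534083977 ≈ -2.2559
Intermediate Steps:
(-2627 - 1*9073)/((111 + 22)**2) + 48143/(-30193) = (-2627 - 9073)/(133**2) + 48143*(-1/30193) = -11700/17689 - 48143/30193 = -1204859627/534083977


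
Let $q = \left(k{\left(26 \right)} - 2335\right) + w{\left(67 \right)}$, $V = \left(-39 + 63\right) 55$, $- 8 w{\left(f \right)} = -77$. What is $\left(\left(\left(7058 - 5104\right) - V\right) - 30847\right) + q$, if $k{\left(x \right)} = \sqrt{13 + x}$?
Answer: $- \frac{260307}{8} + \sqrt{39} \approx -32532.0$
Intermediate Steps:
$w{\left(f \right)} = \frac{77}{8}$ ($w{\left(f \right)} = \left(- \frac{1}{8}\right) \left(-77\right) = \frac{77}{8}$)
$V = 1320$ ($V = 24 \cdot 55 = 1320$)
$q = - \frac{18603}{8} + \sqrt{39}$ ($q = \left(\sqrt{13 + 26} - 2335\right) + \frac{77}{8} = \left(\sqrt{39} - 2335\right) + \frac{77}{8} = \left(-2335 + \sqrt{39}\right) + \frac{77}{8} = - \frac{18603}{8} + \sqrt{39} \approx -2319.1$)
$\left(\left(\left(7058 - 5104\right) - V\right) - 30847\right) + q = \left(\left(\left(7058 - 5104\right) - 1320\right) - 30847\right) - \left(\frac{18603}{8} - \sqrt{39}\right) = \left(\left(1954 - 1320\right) - 30847\right) - \left(\frac{18603}{8} - \sqrt{39}\right) = \left(634 - 30847\right) - \left(\frac{18603}{8} - \sqrt{39}\right) = -30213 - \left(\frac{18603}{8} - \sqrt{39}\right) = - \frac{260307}{8} + \sqrt{39}$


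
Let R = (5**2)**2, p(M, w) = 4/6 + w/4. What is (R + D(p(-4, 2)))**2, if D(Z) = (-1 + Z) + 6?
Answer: 14341369/36 ≈ 3.9837e+5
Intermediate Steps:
p(M, w) = 2/3 + w/4 (p(M, w) = 4*(1/6) + w*(1/4) = 2/3 + w/4)
D(Z) = 5 + Z
R = 625 (R = 25**2 = 625)
(R + D(p(-4, 2)))**2 = (625 + (5 + (2/3 + (1/4)*2)))**2 = (625 + (5 + (2/3 + 1/2)))**2 = (625 + (5 + 7/6))**2 = (625 + 37/6)**2 = (3787/6)**2 = 14341369/36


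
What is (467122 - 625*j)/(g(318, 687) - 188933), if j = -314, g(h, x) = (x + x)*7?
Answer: -663372/179315 ≈ -3.6995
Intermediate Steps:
g(h, x) = 14*x (g(h, x) = (2*x)*7 = 14*x)
(467122 - 625*j)/(g(318, 687) - 188933) = (467122 - 625*(-314))/(14*687 - 188933) = (467122 + 196250)/(9618 - 188933) = 663372/(-179315) = 663372*(-1/179315) = -663372/179315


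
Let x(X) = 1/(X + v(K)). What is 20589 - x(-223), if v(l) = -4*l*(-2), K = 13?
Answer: 2450092/119 ≈ 20589.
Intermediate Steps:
v(l) = 8*l
x(X) = 1/(104 + X) (x(X) = 1/(X + 8*13) = 1/(X + 104) = 1/(104 + X))
20589 - x(-223) = 20589 - 1/(104 - 223) = 20589 - 1/(-119) = 20589 - 1*(-1/119) = 20589 + 1/119 = 2450092/119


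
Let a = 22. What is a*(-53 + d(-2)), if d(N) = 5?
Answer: -1056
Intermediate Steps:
a*(-53 + d(-2)) = 22*(-53 + 5) = 22*(-48) = -1056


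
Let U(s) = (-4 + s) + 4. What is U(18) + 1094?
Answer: 1112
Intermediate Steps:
U(s) = s
U(18) + 1094 = 18 + 1094 = 1112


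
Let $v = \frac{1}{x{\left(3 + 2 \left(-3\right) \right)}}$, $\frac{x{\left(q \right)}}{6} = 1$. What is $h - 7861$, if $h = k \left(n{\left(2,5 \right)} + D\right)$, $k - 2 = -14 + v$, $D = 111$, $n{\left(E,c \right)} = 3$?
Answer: $-9210$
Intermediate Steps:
$x{\left(q \right)} = 6$ ($x{\left(q \right)} = 6 \cdot 1 = 6$)
$v = \frac{1}{6} \approx 0.16667$
$k = - \frac{71}{6}$ ($k = 2 + \left(-14 + \frac{1}{6}\right) = 2 - \frac{83}{6} = - \frac{71}{6} \approx -11.833$)
$h = -1349$ ($h = - \frac{71 \left(3 + 111\right)}{6} = \left(- \frac{71}{6}\right) 114 = -1349$)
$h - 7861 = -1349 - 7861 = -9210$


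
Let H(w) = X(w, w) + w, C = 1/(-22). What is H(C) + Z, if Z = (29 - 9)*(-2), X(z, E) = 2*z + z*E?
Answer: -19425/484 ≈ -40.134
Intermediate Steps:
C = -1/22 ≈ -0.045455
X(z, E) = 2*z + E*z
H(w) = w + w*(2 + w) (H(w) = w*(2 + w) + w = w + w*(2 + w))
Z = -40 (Z = 20*(-2) = -40)
H(C) + Z = -(3 - 1/22)/22 - 40 = -1/22*65/22 - 40 = -65/484 - 40 = -19425/484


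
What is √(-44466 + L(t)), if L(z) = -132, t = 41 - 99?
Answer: I*√44598 ≈ 211.18*I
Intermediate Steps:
t = -58
√(-44466 + L(t)) = √(-44466 - 132) = √(-44598) = I*√44598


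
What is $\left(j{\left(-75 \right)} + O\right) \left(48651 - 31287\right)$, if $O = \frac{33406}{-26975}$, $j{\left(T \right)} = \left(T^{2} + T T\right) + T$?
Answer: $\frac{5233721770716}{26975} \approx 1.9402 \cdot 10^{8}$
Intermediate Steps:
$j{\left(T \right)} = T + 2 T^{2}$ ($j{\left(T \right)} = \left(T^{2} + T^{2}\right) + T = 2 T^{2} + T = T + 2 T^{2}$)
$O = - \frac{33406}{26975}$ ($O = 33406 \left(- \frac{1}{26975}\right) = - \frac{33406}{26975} \approx -1.2384$)
$\left(j{\left(-75 \right)} + O\right) \left(48651 - 31287\right) = \left(- 75 \left(1 + 2 \left(-75\right)\right) - \frac{33406}{26975}\right) \left(48651 - 31287\right) = \left(- 75 \left(1 - 150\right) - \frac{33406}{26975}\right) 17364 = \left(\left(-75\right) \left(-149\right) - \frac{33406}{26975}\right) 17364 = \left(11175 - \frac{33406}{26975}\right) 17364 = \frac{301412219}{26975} \cdot 17364 = \frac{5233721770716}{26975}$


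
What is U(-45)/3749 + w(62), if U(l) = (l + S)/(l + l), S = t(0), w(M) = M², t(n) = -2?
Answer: 1297004087/337410 ≈ 3844.0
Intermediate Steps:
S = -2
U(l) = (-2 + l)/(2*l) (U(l) = (l - 2)/(l + l) = (-2 + l)/((2*l)) = (-2 + l)*(1/(2*l)) = (-2 + l)/(2*l))
U(-45)/3749 + w(62) = ((½)*(-2 - 45)/(-45))/3749 + 62² = ((½)*(-1/45)*(-47))*(1/3749) + 3844 = (47/90)*(1/3749) + 3844 = 47/337410 + 3844 = 1297004087/337410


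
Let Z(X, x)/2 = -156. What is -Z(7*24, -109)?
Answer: 312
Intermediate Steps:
Z(X, x) = -312 (Z(X, x) = 2*(-156) = -312)
-Z(7*24, -109) = -1*(-312) = 312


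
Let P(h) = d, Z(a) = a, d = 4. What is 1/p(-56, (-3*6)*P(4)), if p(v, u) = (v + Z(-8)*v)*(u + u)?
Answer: -1/56448 ≈ -1.7715e-5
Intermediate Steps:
P(h) = 4
p(v, u) = -14*u*v (p(v, u) = (v - 8*v)*(u + u) = (-7*v)*(2*u) = -14*u*v)
1/p(-56, (-3*6)*P(4)) = 1/(-14*-3*6*4*(-56)) = 1/(-14*(-18*4)*(-56)) = 1/(-14*(-72)*(-56)) = 1/(-56448) = -1/56448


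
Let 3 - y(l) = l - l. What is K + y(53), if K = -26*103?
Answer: -2675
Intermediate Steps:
y(l) = 3 (y(l) = 3 - (l - l) = 3 - 1*0 = 3 + 0 = 3)
K = -2678
K + y(53) = -2678 + 3 = -2675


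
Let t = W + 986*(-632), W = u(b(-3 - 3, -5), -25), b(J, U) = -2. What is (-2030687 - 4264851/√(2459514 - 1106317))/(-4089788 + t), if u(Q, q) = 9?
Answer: 2030687/4712931 + 1421617*√1353197/2125841363469 ≈ 0.43165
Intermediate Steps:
W = 9
t = -623143 (t = 9 + 986*(-632) = 9 - 623152 = -623143)
(-2030687 - 4264851/√(2459514 - 1106317))/(-4089788 + t) = (-2030687 - 4264851/√(2459514 - 1106317))/(-4089788 - 623143) = (-2030687 - 4264851*√1353197/1353197)/(-4712931) = (-2030687 - 4264851*√1353197/1353197)*(-1/4712931) = 2030687/4712931 + 1421617*√1353197/2125841363469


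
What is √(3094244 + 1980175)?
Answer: √5074419 ≈ 2252.6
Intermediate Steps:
√(3094244 + 1980175) = √5074419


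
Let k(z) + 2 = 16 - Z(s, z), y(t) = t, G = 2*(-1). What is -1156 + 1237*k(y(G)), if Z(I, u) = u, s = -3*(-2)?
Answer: 18636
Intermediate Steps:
s = 6
G = -2
k(z) = 14 - z (k(z) = -2 + (16 - z) = 14 - z)
-1156 + 1237*k(y(G)) = -1156 + 1237*(14 - 1*(-2)) = -1156 + 1237*(14 + 2) = -1156 + 1237*16 = -1156 + 19792 = 18636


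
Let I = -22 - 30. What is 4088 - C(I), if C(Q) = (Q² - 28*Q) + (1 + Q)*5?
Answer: 183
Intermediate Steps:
I = -52
C(Q) = 5 + Q² - 23*Q (C(Q) = (Q² - 28*Q) + (5 + 5*Q) = 5 + Q² - 23*Q)
4088 - C(I) = 4088 - (5 + (-52)² - 23*(-52)) = 4088 - (5 + 2704 + 1196) = 4088 - 1*3905 = 4088 - 3905 = 183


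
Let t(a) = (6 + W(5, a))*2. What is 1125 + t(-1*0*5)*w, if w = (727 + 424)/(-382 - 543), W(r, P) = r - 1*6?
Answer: 205823/185 ≈ 1112.6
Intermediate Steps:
W(r, P) = -6 + r (W(r, P) = r - 6 = -6 + r)
w = -1151/925 (w = 1151/(-925) = 1151*(-1/925) = -1151/925 ≈ -1.2443)
t(a) = 10 (t(a) = (6 + (-6 + 5))*2 = (6 - 1)*2 = 5*2 = 10)
1125 + t(-1*0*5)*w = 1125 + 10*(-1151/925) = 1125 - 2302/185 = 205823/185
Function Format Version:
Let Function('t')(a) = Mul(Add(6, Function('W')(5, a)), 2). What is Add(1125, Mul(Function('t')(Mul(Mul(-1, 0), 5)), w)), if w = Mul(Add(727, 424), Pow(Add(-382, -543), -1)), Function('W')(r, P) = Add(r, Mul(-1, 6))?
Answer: Rational(205823, 185) ≈ 1112.6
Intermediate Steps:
Function('W')(r, P) = Add(-6, r) (Function('W')(r, P) = Add(r, -6) = Add(-6, r))
w = Rational(-1151, 925) (w = Mul(1151, Pow(-925, -1)) = Mul(1151, Rational(-1, 925)) = Rational(-1151, 925) ≈ -1.2443)
Function('t')(a) = 10 (Function('t')(a) = Mul(Add(6, Add(-6, 5)), 2) = Mul(Add(6, -1), 2) = Mul(5, 2) = 10)
Add(1125, Mul(Function('t')(Mul(Mul(-1, 0), 5)), w)) = Add(1125, Mul(10, Rational(-1151, 925))) = Add(1125, Rational(-2302, 185)) = Rational(205823, 185)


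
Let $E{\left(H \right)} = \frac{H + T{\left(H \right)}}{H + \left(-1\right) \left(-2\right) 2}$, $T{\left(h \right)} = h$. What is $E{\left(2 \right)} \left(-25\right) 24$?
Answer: $-400$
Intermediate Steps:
$E{\left(H \right)} = \frac{2 H}{4 + H}$ ($E{\left(H \right)} = \frac{H + H}{H + \left(-1\right) \left(-2\right) 2} = \frac{2 H}{H + 2 \cdot 2} = \frac{2 H}{H + 4} = \frac{2 H}{4 + H}$)
$E{\left(2 \right)} \left(-25\right) 24 = 2 \cdot 2 \frac{1}{4 + 2} \left(-25\right) 24 = 2 \cdot 2 \cdot \frac{1}{6} \left(-25\right) 24 = \frac{2}{3} \left(-25\right) 24 = \left(- \frac{50}{3}\right) 24 = -400$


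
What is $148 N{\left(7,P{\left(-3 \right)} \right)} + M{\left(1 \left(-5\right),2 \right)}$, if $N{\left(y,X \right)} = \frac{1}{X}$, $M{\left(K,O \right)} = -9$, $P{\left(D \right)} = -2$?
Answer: $-83$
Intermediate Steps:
$148 N{\left(7,P{\left(-3 \right)} \right)} + M{\left(1 \left(-5\right),2 \right)} = \frac{148}{-2} - 9 = 148 \left(- \frac{1}{2}\right) - 9 = -74 - 9 = -83$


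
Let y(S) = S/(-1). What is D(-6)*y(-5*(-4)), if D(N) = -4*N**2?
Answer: 2880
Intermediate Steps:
y(S) = -S (y(S) = S*(-1) = -S)
D(-6)*y(-5*(-4)) = (-4*(-6)**2)*(-(-5)*(-4)) = (-4*36)*(-1*20) = -144*(-20) = 2880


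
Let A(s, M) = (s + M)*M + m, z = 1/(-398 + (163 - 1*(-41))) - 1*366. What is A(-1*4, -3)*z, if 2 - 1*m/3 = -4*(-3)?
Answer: 639045/194 ≈ 3294.0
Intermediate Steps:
m = -30 (m = 6 - (-12)*(-3) = 6 - 3*12 = 6 - 36 = -30)
z = -71005/194 (z = 1/(-398 + (163 + 41)) - 366 = 1/(-398 + 204) - 366 = 1/(-194) - 366 = -1/194 - 366 = -71005/194 ≈ -366.00)
A(s, M) = -30 + M*(M + s) (A(s, M) = (s + M)*M - 30 = (M + s)*M - 30 = M*(M + s) - 30 = -30 + M*(M + s))
A(-1*4, -3)*z = (-30 + (-3)² - (-3)*4)*(-71005/194) = (-30 + 9 - 3*(-4))*(-71005/194) = (-30 + 9 + 12)*(-71005/194) = -9*(-71005/194) = 639045/194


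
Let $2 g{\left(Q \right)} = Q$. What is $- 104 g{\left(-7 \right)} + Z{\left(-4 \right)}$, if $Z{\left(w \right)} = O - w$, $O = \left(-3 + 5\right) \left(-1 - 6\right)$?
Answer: $354$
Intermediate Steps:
$g{\left(Q \right)} = \frac{Q}{2}$
$O = -14$ ($O = 2 \left(-7\right) = -14$)
$Z{\left(w \right)} = -14 - w$
$- 104 g{\left(-7 \right)} + Z{\left(-4 \right)} = - 104 \cdot \frac{1}{2} \left(-7\right) - 10 = \left(-104\right) \left(- \frac{7}{2}\right) + \left(-14 + 4\right) = 364 - 10 = 354$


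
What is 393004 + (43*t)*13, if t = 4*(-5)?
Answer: 381824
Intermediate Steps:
t = -20
393004 + (43*t)*13 = 393004 + (43*(-20))*13 = 393004 - 860*13 = 393004 - 11180 = 381824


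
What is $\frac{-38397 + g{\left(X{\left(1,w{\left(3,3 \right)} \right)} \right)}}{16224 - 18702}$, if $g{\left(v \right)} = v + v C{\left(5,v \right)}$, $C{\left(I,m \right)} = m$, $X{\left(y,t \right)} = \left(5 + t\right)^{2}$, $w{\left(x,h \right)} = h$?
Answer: $\frac{4891}{354} \approx 13.816$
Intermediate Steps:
$g{\left(v \right)} = v + v^{2}$ ($g{\left(v \right)} = v + v v = v + v^{2}$)
$\frac{-38397 + g{\left(X{\left(1,w{\left(3,3 \right)} \right)} \right)}}{16224 - 18702} = \frac{-38397 + \left(5 + 3\right)^{2} \left(1 + \left(5 + 3\right)^{2}\right)}{16224 - 18702} = \frac{-38397 + 8^{2} \left(1 + 8^{2}\right)}{-2478} = \left(-38397 + 64 \left(1 + 64\right)\right) \left(- \frac{1}{2478}\right) = \left(-38397 + 64 \cdot 65\right) \left(- \frac{1}{2478}\right) = \left(-38397 + 4160\right) \left(- \frac{1}{2478}\right) = \left(-34237\right) \left(- \frac{1}{2478}\right) = \frac{4891}{354}$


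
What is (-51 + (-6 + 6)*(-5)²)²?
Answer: 2601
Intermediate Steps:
(-51 + (-6 + 6)*(-5)²)² = (-51 + 0*25)² = (-51 + 0)² = (-51)² = 2601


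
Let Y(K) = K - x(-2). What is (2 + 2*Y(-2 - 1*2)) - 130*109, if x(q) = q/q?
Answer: -14178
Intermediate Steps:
x(q) = 1
Y(K) = -1 + K (Y(K) = K - 1*1 = K - 1 = -1 + K)
(2 + 2*Y(-2 - 1*2)) - 130*109 = (2 + 2*(-1 + (-2 - 1*2))) - 130*109 = (2 + 2*(-1 + (-2 - 2))) - 14170 = (2 + 2*(-1 - 4)) - 14170 = (2 + 2*(-5)) - 14170 = (2 - 10) - 14170 = -8 - 14170 = -14178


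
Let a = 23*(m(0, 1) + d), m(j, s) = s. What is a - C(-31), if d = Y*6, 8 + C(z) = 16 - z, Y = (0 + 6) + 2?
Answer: 1088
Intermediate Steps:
Y = 8 (Y = 6 + 2 = 8)
C(z) = 8 - z (C(z) = -8 + (16 - z) = 8 - z)
d = 48 (d = 8*6 = 48)
a = 1127 (a = 23*(1 + 48) = 23*49 = 1127)
a - C(-31) = 1127 - (8 - 1*(-31)) = 1127 - (8 + 31) = 1127 - 1*39 = 1127 - 39 = 1088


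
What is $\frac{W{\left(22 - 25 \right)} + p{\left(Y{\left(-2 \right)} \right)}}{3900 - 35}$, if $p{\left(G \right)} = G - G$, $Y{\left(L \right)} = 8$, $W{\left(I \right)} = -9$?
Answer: $- \frac{9}{3865} \approx -0.0023286$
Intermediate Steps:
$p{\left(G \right)} = 0$
$\frac{W{\left(22 - 25 \right)} + p{\left(Y{\left(-2 \right)} \right)}}{3900 - 35} = \frac{-9 + 0}{3900 - 35} = - \frac{9}{3865}$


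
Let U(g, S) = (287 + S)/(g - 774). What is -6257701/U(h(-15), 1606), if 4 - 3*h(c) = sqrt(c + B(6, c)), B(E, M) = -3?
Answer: 14505350918/5679 + 6257701*I*sqrt(2)/1893 ≈ 2.5542e+6 + 4675.0*I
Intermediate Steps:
h(c) = 4/3 - sqrt(-3 + c)/3 (h(c) = 4/3 - sqrt(c - 3)/3 = 4/3 - sqrt(-3 + c)/3)
U(g, S) = (287 + S)/(-774 + g)
-6257701/U(h(-15), 1606) = -6257701*(-774 + (4/3 - sqrt(-3 - 15)/3))/(287 + 1606) = -(-14505350918/5679 - 6257701*I*sqrt(2)/1893) = -6257701*(-2318/5679 - I*sqrt(2)/1893) = 14505350918/5679 + 6257701*I*sqrt(2)/1893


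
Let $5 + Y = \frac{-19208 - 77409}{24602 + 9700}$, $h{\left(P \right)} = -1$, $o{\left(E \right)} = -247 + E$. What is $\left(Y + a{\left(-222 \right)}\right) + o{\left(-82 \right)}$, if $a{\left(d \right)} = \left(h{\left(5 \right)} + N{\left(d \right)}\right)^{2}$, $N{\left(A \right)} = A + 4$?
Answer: $\frac{1633604737}{34302} \approx 47624.0$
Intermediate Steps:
$N{\left(A \right)} = 4 + A$
$Y = - \frac{268127}{34302}$ ($Y = -5 + \frac{-19208 - 77409}{24602 + 9700} = -5 - \frac{96617}{34302} = - \frac{268127}{34302} \approx -7.8167$)
$a{\left(d \right)} = \left(3 + d\right)^{2}$ ($a{\left(d \right)} = \left(-1 + \left(4 + d\right)\right)^{2} = \left(3 + d\right)^{2}$)
$\left(Y + a{\left(-222 \right)}\right) + o{\left(-82 \right)} = \left(- \frac{268127}{34302} + \left(3 - 222\right)^{2}\right) - 329 = \left(- \frac{268127}{34302} + \left(-219\right)^{2}\right) - 329 = \left(- \frac{268127}{34302} + 47961\right) - 329 = \frac{1644890095}{34302} - 329 = \frac{1633604737}{34302}$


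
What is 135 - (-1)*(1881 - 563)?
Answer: 1453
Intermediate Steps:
135 - (-1)*(1881 - 563) = 135 - (-1)*1318 = 135 - 1*(-1318) = 135 + 1318 = 1453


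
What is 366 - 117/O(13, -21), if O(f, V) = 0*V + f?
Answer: 357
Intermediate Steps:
O(f, V) = f (O(f, V) = 0 + f = f)
366 - 117/O(13, -21) = 366 - 117/13 = 366 - 1*9 = 366 - 9 = 357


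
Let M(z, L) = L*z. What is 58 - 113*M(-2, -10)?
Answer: -2202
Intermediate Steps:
58 - 113*M(-2, -10) = 58 - (-1130)*(-2) = 58 - 113*20 = 58 - 2260 = -2202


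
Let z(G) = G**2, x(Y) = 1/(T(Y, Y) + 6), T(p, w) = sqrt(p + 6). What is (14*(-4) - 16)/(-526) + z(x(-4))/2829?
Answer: 58870829/430047606 - sqrt(2)/272527 ≈ 0.13689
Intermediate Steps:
T(p, w) = sqrt(6 + p)
x(Y) = 1/(6 + sqrt(6 + Y)) (x(Y) = 1/(sqrt(6 + Y) + 6) = 1/(6 + sqrt(6 + Y)))
(14*(-4) - 16)/(-526) + z(x(-4))/2829 = (14*(-4) - 16)/(-526) + (1/(6 + sqrt(6 - 4)))**2/2829 = (-56 - 16)*(-1/526) + (1/(6 + sqrt(2)))**2*(1/2829) = -72*(-1/526) + (1/2829)/(6 + sqrt(2))**2 = 36/263 + 1/(2829*(6 + sqrt(2))**2)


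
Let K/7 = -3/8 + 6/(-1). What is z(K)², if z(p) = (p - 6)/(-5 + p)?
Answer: 164025/157609 ≈ 1.0407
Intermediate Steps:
K = -357/8 (K = 7*(-3/8 + 6/(-1)) = 7*(-3*⅛ + 6*(-1)) = 7*(-3/8 - 6) = 7*(-51/8) = -357/8 ≈ -44.625)
z(p) = (-6 + p)/(-5 + p)
z(K)² = ((-6 - 357/8)/(-5 - 357/8))² = (-405/8/(-397/8))² = (-8/397*(-405/8))² = (405/397)² = 164025/157609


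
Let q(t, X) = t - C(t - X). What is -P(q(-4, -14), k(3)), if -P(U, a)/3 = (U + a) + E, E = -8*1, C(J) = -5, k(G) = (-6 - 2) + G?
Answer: -36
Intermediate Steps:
k(G) = -8 + G
q(t, X) = 5 + t (q(t, X) = t - 1*(-5) = t + 5 = 5 + t)
E = -8
P(U, a) = 24 - 3*U - 3*a (P(U, a) = -3*((U + a) - 8) = -3*(-8 + U + a) = 24 - 3*U - 3*a)
-P(q(-4, -14), k(3)) = -(24 - 3*(5 - 4) - 3*(-8 + 3)) = -(24 - 3*1 - 3*(-5)) = -(24 - 3 + 15) = -1*36 = -36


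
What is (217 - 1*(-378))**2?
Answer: 354025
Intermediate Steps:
(217 - 1*(-378))**2 = (217 + 378)**2 = 595**2 = 354025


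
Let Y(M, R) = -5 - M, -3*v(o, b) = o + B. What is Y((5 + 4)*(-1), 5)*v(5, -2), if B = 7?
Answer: -16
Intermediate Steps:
v(o, b) = -7/3 - o/3 (v(o, b) = -(o + 7)/3 = -(7 + o)/3 = -7/3 - o/3)
Y((5 + 4)*(-1), 5)*v(5, -2) = (-5 - (5 + 4)*(-1))*(-7/3 - 1/3*5) = (-5 - 9*(-1))*(-7/3 - 5/3) = (-5 - 1*(-9))*(-4) = (-5 + 9)*(-4) = 4*(-4) = -16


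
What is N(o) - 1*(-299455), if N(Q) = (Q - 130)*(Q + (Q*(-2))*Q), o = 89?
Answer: 945328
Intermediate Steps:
N(Q) = (-130 + Q)*(Q - 2*Q²) (N(Q) = (-130 + Q)*(Q + (-2*Q)*Q) = (-130 + Q)*(Q - 2*Q²))
N(o) - 1*(-299455) = 89*(-130 - 2*89² + 261*89) - 1*(-299455) = 89*(-130 - 2*7921 + 23229) + 299455 = 89*(-130 - 15842 + 23229) + 299455 = 89*7257 + 299455 = 645873 + 299455 = 945328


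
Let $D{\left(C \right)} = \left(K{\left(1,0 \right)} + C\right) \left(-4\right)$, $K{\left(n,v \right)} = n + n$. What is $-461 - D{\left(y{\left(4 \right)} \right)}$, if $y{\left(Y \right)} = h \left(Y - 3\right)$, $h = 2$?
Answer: $-445$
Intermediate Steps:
$K{\left(n,v \right)} = 2 n$
$y{\left(Y \right)} = -6 + 2 Y$ ($y{\left(Y \right)} = 2 \left(Y - 3\right) = 2 \left(-3 + Y\right) = -6 + 2 Y$)
$D{\left(C \right)} = -8 - 4 C$ ($D{\left(C \right)} = \left(2 \cdot 1 + C\right) \left(-4\right) = \left(2 + C\right) \left(-4\right) = -8 - 4 C$)
$-461 - D{\left(y{\left(4 \right)} \right)} = -461 - \left(-8 - 4 \left(-6 + 2 \cdot 4\right)\right) = -461 - \left(-8 - 4 \left(-6 + 8\right)\right) = -461 - \left(-8 - 8\right) = -461 - -16 = -461 + 16 = -445$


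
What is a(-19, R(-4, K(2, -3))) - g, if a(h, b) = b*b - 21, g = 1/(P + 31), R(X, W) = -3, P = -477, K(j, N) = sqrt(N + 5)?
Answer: -5351/446 ≈ -11.998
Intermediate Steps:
K(j, N) = sqrt(5 + N)
g = -1/446 (g = 1/(-477 + 31) = 1/(-446) = -1/446 ≈ -0.0022422)
a(h, b) = -21 + b**2 (a(h, b) = b**2 - 21 = -21 + b**2)
a(-19, R(-4, K(2, -3))) - g = (-21 + (-3)**2) - 1*(-1/446) = (-21 + 9) + 1/446 = -12 + 1/446 = -5351/446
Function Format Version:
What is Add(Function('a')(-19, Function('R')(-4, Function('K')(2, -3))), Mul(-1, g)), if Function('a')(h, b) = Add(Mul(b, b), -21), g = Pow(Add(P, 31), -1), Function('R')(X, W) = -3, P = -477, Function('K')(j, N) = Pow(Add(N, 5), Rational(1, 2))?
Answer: Rational(-5351, 446) ≈ -11.998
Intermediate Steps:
Function('K')(j, N) = Pow(Add(5, N), Rational(1, 2))
g = Rational(-1, 446) (g = Pow(Add(-477, 31), -1) = Pow(-446, -1) = Rational(-1, 446) ≈ -0.0022422)
Function('a')(h, b) = Add(-21, Pow(b, 2)) (Function('a')(h, b) = Add(Pow(b, 2), -21) = Add(-21, Pow(b, 2)))
Add(Function('a')(-19, Function('R')(-4, Function('K')(2, -3))), Mul(-1, g)) = Add(Add(-21, Pow(-3, 2)), Mul(-1, Rational(-1, 446))) = Add(Add(-21, 9), Rational(1, 446)) = Add(-12, Rational(1, 446)) = Rational(-5351, 446)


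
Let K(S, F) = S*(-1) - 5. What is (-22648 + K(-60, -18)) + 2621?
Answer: -19972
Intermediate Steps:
K(S, F) = -5 - S (K(S, F) = -S - 5 = -5 - S)
(-22648 + K(-60, -18)) + 2621 = (-22648 + (-5 - 1*(-60))) + 2621 = (-22648 + (-5 + 60)) + 2621 = (-22648 + 55) + 2621 = -22593 + 2621 = -19972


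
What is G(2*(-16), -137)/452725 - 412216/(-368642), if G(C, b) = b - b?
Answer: 206108/184321 ≈ 1.1182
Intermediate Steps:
G(C, b) = 0
G(2*(-16), -137)/452725 - 412216/(-368642) = 0/452725 - 412216/(-368642) = 0*(1/452725) - 412216*(-1/368642) = 0 + 206108/184321 = 206108/184321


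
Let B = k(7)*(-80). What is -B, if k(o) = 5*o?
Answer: 2800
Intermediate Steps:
B = -2800 (B = (5*7)*(-80) = 35*(-80) = -2800)
-B = -1*(-2800) = 2800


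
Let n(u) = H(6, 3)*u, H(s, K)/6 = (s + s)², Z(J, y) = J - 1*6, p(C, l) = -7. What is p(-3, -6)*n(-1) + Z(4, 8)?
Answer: 6046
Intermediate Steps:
Z(J, y) = -6 + J (Z(J, y) = J - 6 = -6 + J)
H(s, K) = 24*s² (H(s, K) = 6*(s + s)² = 6*(2*s)² = 6*(4*s²) = 24*s²)
n(u) = 864*u (n(u) = (24*6²)*u = (24*36)*u = 864*u)
p(-3, -6)*n(-1) + Z(4, 8) = -6048*(-1) + (-6 + 4) = -7*(-864) - 2 = 6048 - 2 = 6046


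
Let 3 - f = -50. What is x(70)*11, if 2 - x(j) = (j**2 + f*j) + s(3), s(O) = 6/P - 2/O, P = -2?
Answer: -283943/3 ≈ -94648.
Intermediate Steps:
f = 53 (f = 3 - 1*(-50) = 3 + 50 = 53)
s(O) = -3 - 2/O (s(O) = 6/(-2) - 2/O = 6*(-1/2) - 2/O = -3 - 2/O)
x(j) = 17/3 - j**2 - 53*j (x(j) = 2 - ((j**2 + 53*j) + (-3 - 2/3)) = 2 - ((j**2 + 53*j) - 11/3) = 2 - (-11/3 + j**2 + 53*j) = 2 + (11/3 - j**2 - 53*j) = 17/3 - j**2 - 53*j)
x(70)*11 = (17/3 - 1*70**2 - 53*70)*11 = (17/3 - 1*4900 - 3710)*11 = (17/3 - 4900 - 3710)*11 = -25813/3*11 = -283943/3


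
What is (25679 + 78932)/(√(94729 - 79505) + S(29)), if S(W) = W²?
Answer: 87977851/692057 - 209222*√3806/692057 ≈ 108.47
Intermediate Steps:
(25679 + 78932)/(√(94729 - 79505) + S(29)) = (25679 + 78932)/(√(94729 - 79505) + 29²) = 104611/(√15224 + 841) = 104611/(2*√3806 + 841) = 104611/(841 + 2*√3806)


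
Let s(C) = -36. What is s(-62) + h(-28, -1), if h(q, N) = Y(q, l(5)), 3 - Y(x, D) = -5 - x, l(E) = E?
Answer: -56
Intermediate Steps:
Y(x, D) = 8 + x (Y(x, D) = 3 - (-5 - x) = 3 + (5 + x) = 8 + x)
h(q, N) = 8 + q
s(-62) + h(-28, -1) = -36 + (8 - 28) = -36 - 20 = -56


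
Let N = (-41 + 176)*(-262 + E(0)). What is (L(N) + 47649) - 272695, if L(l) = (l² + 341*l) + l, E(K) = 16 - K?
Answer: 1091321234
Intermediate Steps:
N = -33210 (N = (-41 + 176)*(-262 + (16 - 1*0)) = 135*(-262 + (16 + 0)) = 135*(-262 + 16) = 135*(-246) = -33210)
L(l) = l² + 342*l
(L(N) + 47649) - 272695 = (-33210*(342 - 33210) + 47649) - 272695 = (-33210*(-32868) + 47649) - 272695 = (1091546280 + 47649) - 272695 = 1091593929 - 272695 = 1091321234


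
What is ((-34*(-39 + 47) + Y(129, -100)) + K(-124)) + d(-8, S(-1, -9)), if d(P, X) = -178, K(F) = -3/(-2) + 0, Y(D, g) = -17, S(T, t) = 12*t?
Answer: -931/2 ≈ -465.50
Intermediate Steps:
K(F) = 3/2 (K(F) = -½*(-3) + 0 = 3/2 + 0 = 3/2)
((-34*(-39 + 47) + Y(129, -100)) + K(-124)) + d(-8, S(-1, -9)) = ((-34*(-39 + 47) - 17) + 3/2) - 178 = ((-34*8 - 17) + 3/2) - 178 = ((-272 - 17) + 3/2) - 178 = (-289 + 3/2) - 178 = -575/2 - 178 = -931/2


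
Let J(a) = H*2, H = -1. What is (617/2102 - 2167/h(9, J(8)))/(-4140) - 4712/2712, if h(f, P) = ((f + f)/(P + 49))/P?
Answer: -39569341823/8850218760 ≈ -4.4710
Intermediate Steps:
J(a) = -2 (J(a) = -1*2 = -2)
h(f, P) = 2*f/(P*(49 + P)) (h(f, P) = ((2*f)/(49 + P))/P = (2*f/(49 + P))/P = 2*f/(P*(49 + P)))
(617/2102 - 2167/h(9, J(8)))/(-4140) - 4712/2712 = (617/2102 - 2167/(2*9/(-2*(49 - 2))))/(-4140) - 4712/2712 = (617*(1/2102) - 2167/(2*9*(-½)/47))*(-1/4140) - 4712*1/2712 = (617/2102 - 2167/(2*9*(-½)*(1/47)))*(-1/4140) - 589/339 = (617/2102 - 2167/(-9/47))*(-1/4140) - 589/339 = (617/2102 - 2167*(-47/9))*(-1/4140) - 589/339 = (617/2102 + 101849/9)*(-1/4140) - 589/339 = (214092151/18918)*(-1/4140) - 589/339 = -214092151/78320520 - 589/339 = -39569341823/8850218760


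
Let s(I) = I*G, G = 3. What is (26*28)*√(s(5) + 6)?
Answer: 728*√21 ≈ 3336.1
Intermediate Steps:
s(I) = 3*I (s(I) = I*3 = 3*I)
(26*28)*√(s(5) + 6) = (26*28)*√(3*5 + 6) = 728*√(15 + 6) = 728*√21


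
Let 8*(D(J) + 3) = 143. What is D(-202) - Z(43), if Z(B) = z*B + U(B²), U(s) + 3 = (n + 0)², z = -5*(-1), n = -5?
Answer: -1777/8 ≈ -222.13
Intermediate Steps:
D(J) = 119/8 (D(J) = -3 + (⅛)*143 = -3 + 143/8 = 119/8)
z = 5
U(s) = 22 (U(s) = -3 + (-5 + 0)² = -3 + (-5)² = -3 + 25 = 22)
Z(B) = 22 + 5*B (Z(B) = 5*B + 22 = 22 + 5*B)
D(-202) - Z(43) = 119/8 - (22 + 5*43) = 119/8 - (22 + 215) = 119/8 - 1*237 = 119/8 - 237 = -1777/8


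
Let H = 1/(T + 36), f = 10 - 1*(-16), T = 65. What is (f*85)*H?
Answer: 2210/101 ≈ 21.881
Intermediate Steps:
f = 26 (f = 10 + 16 = 26)
H = 1/101 (H = 1/(65 + 36) = 1/101 ≈ 0.0099010)
(f*85)*H = (26*85)*(1/101) = 2210*(1/101) = 2210/101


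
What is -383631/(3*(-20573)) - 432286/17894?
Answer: -3302594420/184066631 ≈ -17.942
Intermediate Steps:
-383631/(3*(-20573)) - 432286/17894 = -383631/(-61719) - 432286*1/17894 = -383631*(-1/61719) - 216143/8947 = 127877/20573 - 216143/8947 = -3302594420/184066631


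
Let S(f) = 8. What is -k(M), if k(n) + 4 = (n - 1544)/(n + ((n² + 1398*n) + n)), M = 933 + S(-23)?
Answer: 8812127/2202881 ≈ 4.0003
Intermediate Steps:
M = 941 (M = 933 + 8 = 941)
k(n) = -4 + (-1544 + n)/(n² + 1400*n) (k(n) = -4 + (n - 1544)/(n + ((n² + 1398*n) + n)) = -4 + (-1544 + n)/(n + (n² + 1399*n)) = -4 + (-1544 + n)/(n² + 1400*n))
-k(M) = -(-1544 - 5599*941 - 4*941²)/(941*(1400 + 941)) = -(-1544 - 5268659 - 4*885481)/(941*2341) = -(-1544 - 5268659 - 3541924)/(941*2341) = -(-8812127)/(941*2341) = -1*(-8812127/2202881) = 8812127/2202881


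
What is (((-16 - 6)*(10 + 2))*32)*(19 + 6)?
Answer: -211200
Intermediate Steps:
(((-16 - 6)*(10 + 2))*32)*(19 + 6) = (-22*12*32)*25 = -264*32*25 = -8448*25 = -211200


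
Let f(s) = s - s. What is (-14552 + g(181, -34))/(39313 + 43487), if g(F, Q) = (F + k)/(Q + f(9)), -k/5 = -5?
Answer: -247487/1407600 ≈ -0.17582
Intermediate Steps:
k = 25 (k = -5*(-5) = 25)
f(s) = 0
g(F, Q) = (25 + F)/Q (g(F, Q) = (F + 25)/(Q + 0) = (25 + F)/Q)
(-14552 + g(181, -34))/(39313 + 43487) = (-14552 + (25 + 181)/(-34))/(39313 + 43487) = (-14552 - 1/34*206)/82800 = (-14552 - 103/17)*(1/82800) = -247487/17*1/82800 = -247487/1407600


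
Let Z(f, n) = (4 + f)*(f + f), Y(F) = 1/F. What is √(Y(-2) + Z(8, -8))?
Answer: √766/2 ≈ 13.838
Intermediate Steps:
Z(f, n) = 2*f*(4 + f) (Z(f, n) = (4 + f)*(2*f) = 2*f*(4 + f))
√(Y(-2) + Z(8, -8)) = √(1/(-2) + 2*8*(4 + 8)) = √(-½ + 2*8*12) = √(-½ + 192) = √(383/2) = √766/2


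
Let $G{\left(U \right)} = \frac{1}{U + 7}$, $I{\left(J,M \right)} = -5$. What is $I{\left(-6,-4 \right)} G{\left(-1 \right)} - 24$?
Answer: $- \frac{149}{6} \approx -24.833$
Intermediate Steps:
$G{\left(U \right)} = \frac{1}{7 + U}$
$I{\left(-6,-4 \right)} G{\left(-1 \right)} - 24 = - \frac{5}{7 - 1} - 24 = - \frac{5}{6} - 24 = - \frac{149}{6}$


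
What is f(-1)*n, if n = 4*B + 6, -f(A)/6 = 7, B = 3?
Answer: -756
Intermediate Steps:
f(A) = -42 (f(A) = -6*7 = -42)
n = 18 (n = 4*3 + 6 = 12 + 6 = 18)
f(-1)*n = -42*18 = -756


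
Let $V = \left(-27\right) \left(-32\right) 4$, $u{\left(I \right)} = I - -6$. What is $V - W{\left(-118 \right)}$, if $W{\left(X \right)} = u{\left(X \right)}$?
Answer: $3568$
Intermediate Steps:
$u{\left(I \right)} = 6 + I$ ($u{\left(I \right)} = I + 6 = 6 + I$)
$V = 3456$ ($V = 864 \cdot 4 = 3456$)
$W{\left(X \right)} = 6 + X$
$V - W{\left(-118 \right)} = 3456 - \left(6 - 118\right) = 3456 - -112 = 3456 + 112 = 3568$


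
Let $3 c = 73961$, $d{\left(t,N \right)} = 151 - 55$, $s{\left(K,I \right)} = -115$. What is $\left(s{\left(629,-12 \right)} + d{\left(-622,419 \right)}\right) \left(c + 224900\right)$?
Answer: $- \frac{14224559}{3} \approx -4.7415 \cdot 10^{6}$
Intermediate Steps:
$d{\left(t,N \right)} = 96$ ($d{\left(t,N \right)} = 151 - 55 = 96$)
$c = \frac{73961}{3}$ ($c = \frac{1}{3} \cdot 73961 = \frac{73961}{3} \approx 24654.0$)
$\left(s{\left(629,-12 \right)} + d{\left(-622,419 \right)}\right) \left(c + 224900\right) = \left(-115 + 96\right) \left(\frac{73961}{3} + 224900\right) = \left(-19\right) \frac{748661}{3} = - \frac{14224559}{3}$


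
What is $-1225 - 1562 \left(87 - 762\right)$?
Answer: $1053125$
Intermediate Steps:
$-1225 - 1562 \left(87 - 762\right) = -1225 - -1054350 = -1225 + 1054350 = 1053125$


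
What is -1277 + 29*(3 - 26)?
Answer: -1944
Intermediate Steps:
-1277 + 29*(3 - 26) = -1277 + 29*(-23) = -1277 - 667 = -1944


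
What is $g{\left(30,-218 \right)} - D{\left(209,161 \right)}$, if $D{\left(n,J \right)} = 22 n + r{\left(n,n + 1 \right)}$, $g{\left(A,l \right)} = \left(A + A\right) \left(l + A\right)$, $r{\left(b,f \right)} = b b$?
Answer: $-59559$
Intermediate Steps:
$r{\left(b,f \right)} = b^{2}$
$g{\left(A,l \right)} = 2 A \left(A + l\right)$
$D{\left(n,J \right)} = n^{2} + 22 n$ ($D{\left(n,J \right)} = 22 n + n^{2} = n^{2} + 22 n$)
$g{\left(30,-218 \right)} - D{\left(209,161 \right)} = 2 \cdot 30 \left(30 - 218\right) - 209 \left(22 + 209\right) = 2 \cdot 30 \left(-188\right) - 209 \cdot 231 = -11280 - 48279 = -59559$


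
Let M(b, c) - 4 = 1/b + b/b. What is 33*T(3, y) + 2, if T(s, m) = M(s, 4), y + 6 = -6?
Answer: 178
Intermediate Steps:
y = -12 (y = -6 - 6 = -12)
M(b, c) = 5 + 1/b (M(b, c) = 4 + (1/b + b/b) = 4 + (1/b + 1) = 4 + (1 + 1/b) = 5 + 1/b)
T(s, m) = 5 + 1/s
33*T(3, y) + 2 = 33*(5 + 1/3) + 2 = 33*(5 + ⅓) + 2 = 33*(16/3) + 2 = 176 + 2 = 178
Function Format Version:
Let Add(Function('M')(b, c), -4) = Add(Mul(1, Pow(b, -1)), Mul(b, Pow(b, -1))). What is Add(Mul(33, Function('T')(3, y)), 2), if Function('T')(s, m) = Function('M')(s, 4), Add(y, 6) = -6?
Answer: 178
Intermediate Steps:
y = -12 (y = Add(-6, -6) = -12)
Function('M')(b, c) = Add(5, Pow(b, -1)) (Function('M')(b, c) = Add(4, Add(Mul(1, Pow(b, -1)), Mul(b, Pow(b, -1)))) = Add(4, Add(Pow(b, -1), 1)) = Add(4, Add(1, Pow(b, -1))) = Add(5, Pow(b, -1)))
Function('T')(s, m) = Add(5, Pow(s, -1))
Add(Mul(33, Function('T')(3, y)), 2) = Add(Mul(33, Add(5, Pow(3, -1))), 2) = Add(Mul(33, Add(5, Rational(1, 3))), 2) = Add(Mul(33, Rational(16, 3)), 2) = Add(176, 2) = 178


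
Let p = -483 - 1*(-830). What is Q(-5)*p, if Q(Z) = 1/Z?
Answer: -347/5 ≈ -69.400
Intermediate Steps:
p = 347 (p = -483 + 830 = 347)
Q(-5)*p = 347/(-5) = -⅕*347 = -347/5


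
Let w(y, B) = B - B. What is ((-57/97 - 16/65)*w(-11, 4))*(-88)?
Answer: 0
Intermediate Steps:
w(y, B) = 0
((-57/97 - 16/65)*w(-11, 4))*(-88) = ((-57/97 - 16/65)*0)*(-88) = -5257/6305*0*(-88) = 0*(-88) = 0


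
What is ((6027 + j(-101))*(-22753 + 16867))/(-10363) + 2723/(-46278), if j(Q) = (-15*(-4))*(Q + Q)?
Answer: -1659714551093/479578914 ≈ -3460.8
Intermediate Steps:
j(Q) = 120*Q (j(Q) = 60*(2*Q) = 120*Q)
((6027 + j(-101))*(-22753 + 16867))/(-10363) + 2723/(-46278) = ((6027 + 120*(-101))*(-22753 + 16867))/(-10363) + 2723/(-46278) = ((6027 - 12120)*(-5886))*(-1/10363) + 2723*(-1/46278) = -6093*(-5886)*(-1/10363) - 2723/46278 = 35863398*(-1/10363) - 2723/46278 = -35863398/10363 - 2723/46278 = -1659714551093/479578914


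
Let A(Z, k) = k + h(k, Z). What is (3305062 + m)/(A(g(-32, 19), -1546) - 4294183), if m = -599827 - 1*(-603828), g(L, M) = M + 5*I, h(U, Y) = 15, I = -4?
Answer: -3309063/4295714 ≈ -0.77032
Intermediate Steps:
g(L, M) = -20 + M (g(L, M) = M + 5*(-4) = M - 20 = -20 + M)
m = 4001 (m = -599827 + 603828 = 4001)
A(Z, k) = 15 + k (A(Z, k) = k + 15 = 15 + k)
(3305062 + m)/(A(g(-32, 19), -1546) - 4294183) = (3305062 + 4001)/((15 - 1546) - 4294183) = 3309063/(-1531 - 4294183) = 3309063/(-4295714) = 3309063*(-1/4295714) = -3309063/4295714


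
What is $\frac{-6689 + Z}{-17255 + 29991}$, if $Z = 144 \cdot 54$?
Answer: $\frac{1087}{12736} \approx 0.085349$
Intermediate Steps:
$Z = 7776$
$\frac{-6689 + Z}{-17255 + 29991} = \frac{-6689 + 7776}{-17255 + 29991} = \frac{1087}{12736}$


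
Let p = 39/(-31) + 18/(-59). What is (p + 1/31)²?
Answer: 7840000/3345241 ≈ 2.3436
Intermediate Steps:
p = -2859/1829 (p = 39*(-1/31) + 18*(-1/59) = -39/31 - 18/59 = -2859/1829 ≈ -1.5631)
(p + 1/31)² = (-2859/1829 + 1/31)² = (-2800/1829)² = 7840000/3345241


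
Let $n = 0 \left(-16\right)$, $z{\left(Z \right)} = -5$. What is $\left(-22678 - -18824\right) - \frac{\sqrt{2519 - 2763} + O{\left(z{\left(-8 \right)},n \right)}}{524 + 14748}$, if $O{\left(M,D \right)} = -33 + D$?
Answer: $- \frac{58858255}{15272} - \frac{i \sqrt{61}}{7636} \approx -3854.0 - 0.0010228 i$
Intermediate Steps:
$n = 0$
$\left(-22678 - -18824\right) - \frac{\sqrt{2519 - 2763} + O{\left(z{\left(-8 \right)},n \right)}}{524 + 14748} = \left(-22678 - -18824\right) - \frac{\sqrt{2519 - 2763} + \left(-33 + 0\right)}{524 + 14748} = \left(-22678 + 18824\right) - \frac{\sqrt{-244} - 33}{15272} = -3854 - \left(2 i \sqrt{61} - 33\right) \frac{1}{15272} = -3854 - \left(-33 + 2 i \sqrt{61}\right) \frac{1}{15272} = -3854 - \left(- \frac{33}{15272} + \frac{i \sqrt{61}}{7636}\right) = -3854 + \left(\frac{33}{15272} - \frac{i \sqrt{61}}{7636}\right) = - \frac{58858255}{15272} - \frac{i \sqrt{61}}{7636}$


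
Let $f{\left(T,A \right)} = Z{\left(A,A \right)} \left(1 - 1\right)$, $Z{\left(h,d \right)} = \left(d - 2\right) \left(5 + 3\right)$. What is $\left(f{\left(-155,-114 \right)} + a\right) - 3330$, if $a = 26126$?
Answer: $22796$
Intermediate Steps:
$Z{\left(h,d \right)} = -16 + 8 d$ ($Z{\left(h,d \right)} = \left(-2 + d\right) 8 = -16 + 8 d$)
$f{\left(T,A \right)} = 0$ ($f{\left(T,A \right)} = \left(-16 + 8 A\right) \left(1 - 1\right) = \left(-16 + 8 A\right) 0 = 0$)
$\left(f{\left(-155,-114 \right)} + a\right) - 3330 = \left(0 + 26126\right) - 3330 = 26126 - 3330 = 22796$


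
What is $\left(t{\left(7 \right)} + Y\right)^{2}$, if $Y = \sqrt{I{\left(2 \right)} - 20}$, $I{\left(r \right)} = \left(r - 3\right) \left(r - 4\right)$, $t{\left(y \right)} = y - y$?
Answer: $-18$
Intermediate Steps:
$t{\left(y \right)} = 0$
$I{\left(r \right)} = \left(-4 + r\right) \left(-3 + r\right)$ ($I{\left(r \right)} = \left(-3 + r\right) \left(-4 + r\right) = \left(-4 + r\right) \left(-3 + r\right)$)
$Y = 3 i \sqrt{2}$ ($Y = \sqrt{\left(12 + 2^{2} - 14\right) - 20} = \sqrt{\left(12 + 4 - 14\right) - 20} = \sqrt{2 - 20} = \sqrt{-18} = 3 i \sqrt{2} \approx 4.2426 i$)
$\left(t{\left(7 \right)} + Y\right)^{2} = \left(0 + 3 i \sqrt{2}\right)^{2} = \left(3 i \sqrt{2}\right)^{2} = -18$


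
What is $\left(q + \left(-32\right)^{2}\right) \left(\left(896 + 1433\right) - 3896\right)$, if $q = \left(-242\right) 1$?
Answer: $-1225394$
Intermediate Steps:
$q = -242$
$\left(q + \left(-32\right)^{2}\right) \left(\left(896 + 1433\right) - 3896\right) = \left(-242 + \left(-32\right)^{2}\right) \left(\left(896 + 1433\right) - 3896\right) = \left(-242 + 1024\right) \left(2329 - 3896\right) = 782 \left(-1567\right) = -1225394$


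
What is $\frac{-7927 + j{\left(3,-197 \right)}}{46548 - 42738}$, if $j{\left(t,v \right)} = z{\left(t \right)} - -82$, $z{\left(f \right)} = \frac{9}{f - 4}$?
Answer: $- \frac{1309}{635} \approx -2.0614$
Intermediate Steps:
$z{\left(f \right)} = \frac{9}{-4 + f}$ ($z{\left(f \right)} = \frac{9}{f - 4} = \frac{9}{-4 + f}$)
$j{\left(t,v \right)} = 82 + \frac{9}{-4 + t}$ ($j{\left(t,v \right)} = \frac{9}{-4 + t} - -82 = \frac{9}{-4 + t} + 82 = 82 + \frac{9}{-4 + t}$)
$\frac{-7927 + j{\left(3,-197 \right)}}{46548 - 42738} = \frac{-7927 + \frac{-319 + 82 \cdot 3}{-4 + 3}}{46548 - 42738} = \frac{-7927 + \frac{-319 + 246}{-1}}{3810} = \left(-7927 - -73\right) \frac{1}{3810} = \left(-7927 + 73\right) \frac{1}{3810} = \left(-7854\right) \frac{1}{3810} = - \frac{1309}{635}$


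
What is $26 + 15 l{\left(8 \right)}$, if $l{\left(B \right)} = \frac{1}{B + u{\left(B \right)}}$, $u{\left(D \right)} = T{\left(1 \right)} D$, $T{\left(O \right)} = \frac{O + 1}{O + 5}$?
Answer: $\frac{877}{32} \approx 27.406$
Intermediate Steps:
$T{\left(O \right)} = \frac{1 + O}{5 + O}$
$u{\left(D \right)} = \frac{D}{3}$ ($u{\left(D \right)} = \frac{1 + 1}{5 + 1} D = \frac{1}{6} \cdot 2 D = \frac{D}{3}$)
$l{\left(B \right)} = \frac{3}{4 B}$ ($l{\left(B \right)} = \frac{1}{B + \frac{B}{3}} = \frac{1}{\frac{4}{3} B} = \frac{3}{4 B}$)
$26 + 15 l{\left(8 \right)} = 26 + 15 \frac{3}{4 \cdot 8} = 26 + 15 \cdot \frac{3}{4} \cdot \frac{1}{8} = 26 + 15 \cdot \frac{3}{32} = 26 + \frac{45}{32} = \frac{877}{32}$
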